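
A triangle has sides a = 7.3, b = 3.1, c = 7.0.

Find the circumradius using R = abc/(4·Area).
s = (a+b+c)/2 = 8.7
Area = √(s(s-a)(s-b)(s-c)) = √(8.7·1.4·5.6·1.7) = 10.7682
R = abc/(4·Area) = (7.3·3.1·7.0)/(4·10.7682) = 158.41/43.0728 = 3.678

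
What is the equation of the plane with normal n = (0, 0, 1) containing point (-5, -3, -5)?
d = n·P = (0)(-5) + (0)(-3) + (1)(-5) = -5
Plane: z = -5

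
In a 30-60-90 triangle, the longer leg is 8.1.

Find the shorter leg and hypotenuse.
In a 30-60-90 triangle, sides are in ratio 1 : √3 : 2.
Long leg = short leg·√3  →  short leg = 8.1/√3 = 4.677
Hypotenuse = 2·(short leg) = 2·8.1/√3 = 9.353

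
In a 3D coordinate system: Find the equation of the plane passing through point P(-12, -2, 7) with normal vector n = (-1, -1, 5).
d = n·P = (-1)(-12) + (-1)(-2) + (5)(7) = 49
Plane: -x - y + 5z = 49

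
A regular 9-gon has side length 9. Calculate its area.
For a regular 9-gon with side length s = 9:
Apothem a = s / (2*tan(pi/9)) = 9 / (2*tan(pi/9)) ≈ 12.3636
Perimeter P = 9 * 9 = 81
Area = (1/2) * P * a = (1/2) * 81 * 12.3636 = 500.73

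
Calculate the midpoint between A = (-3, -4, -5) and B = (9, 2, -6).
Midpoint = ((-3+9)/2, (-4+2)/2, (-5-6)/2) = (3, -1, -5.5)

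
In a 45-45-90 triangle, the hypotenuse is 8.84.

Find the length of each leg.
In a 45-45-90 triangle, hypotenuse = leg·√2  →  leg = hypotenuse/√2
leg = 8.84/√2 = 6.251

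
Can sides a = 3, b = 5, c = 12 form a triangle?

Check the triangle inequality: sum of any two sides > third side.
No: 3 + 5 = 8 is not > 12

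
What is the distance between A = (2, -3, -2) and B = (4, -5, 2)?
d = √[(2)² + (-2)² + (4)²] = √24 = 4.899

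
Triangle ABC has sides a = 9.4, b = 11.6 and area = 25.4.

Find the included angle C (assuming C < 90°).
Area = ½ab·sin(C)  →  sin(C) = 2·Area/(ab)
sin(C) = 2·25.4/(9.4·11.6) = 0.465884
C = arcsin(0.465884) = 27.77°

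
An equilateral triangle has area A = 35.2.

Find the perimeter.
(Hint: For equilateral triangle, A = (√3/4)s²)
A = (√3/4)s²  →  s² = 4A/√3 = 4·35.2/√3 = 81.2909
s = 9.01615
Perimeter = 3s = 27.05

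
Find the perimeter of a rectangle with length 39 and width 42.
Perimeter = 2 * (length + width)
Perimeter = 2 * (39 + 42)
Perimeter = 2 * 81
Perimeter = 162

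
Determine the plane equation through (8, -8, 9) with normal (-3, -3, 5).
d = n·P = (-3)(8) + (-3)(-8) + (5)(9) = 45
Plane: -3x - 3y + 5z = 45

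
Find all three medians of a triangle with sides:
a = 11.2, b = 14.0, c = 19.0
Using m_x = ½√(2y² + 2z² - x²):
m_a = ½√(2·14.0² + 2·19.0² - 11.2²) = ½√988.56 = 15.72
m_b = ½√(2·11.2² + 2·19.0² - 14.0²) = ½√776.88 = 13.94
m_c = ½√(2·11.2² + 2·14.0² - 19.0²) = ½√281.88 = 8.395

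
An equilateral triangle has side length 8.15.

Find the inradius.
For an equilateral triangle, r = s/(2√3) where s is the side.
r = 8.15/(2√3) = 8.15/3.464102 = 2.353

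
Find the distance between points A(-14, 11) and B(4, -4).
Using the distance formula: d = sqrt((x₂-x₁)² + (y₂-y₁)²)
dx = 4 - (-14) = 18
dy = (-4) - 11 = -15
d = sqrt(18² + (-15)²) = sqrt(324 + 225) = sqrt(549) = 23.43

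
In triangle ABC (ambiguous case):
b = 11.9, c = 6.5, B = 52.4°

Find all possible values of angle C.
sin(C)/c = sin(B)/b  →  sin(C) = c·sin(B)/b = 6.5·sin(52.4°)/11.9 = 0.432763
C₁ = arcsin(0.432763) = 25.64°,  C₂ = 180° - C₁ = 154.36°
Check C₂: A = 180° - 52.4° - 154.36° = -26.76° ≤ 0, rejected
C = 25.64° (one solution)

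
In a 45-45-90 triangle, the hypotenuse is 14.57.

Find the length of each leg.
In a 45-45-90 triangle, hypotenuse = leg·√2  →  leg = hypotenuse/√2
leg = 14.57/√2 = 10.3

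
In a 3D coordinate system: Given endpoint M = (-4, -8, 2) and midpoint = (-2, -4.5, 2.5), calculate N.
N = (2×(-2) - (-4), 2×(-4.5) - (-8), 2×2.5 - 2) = (0, -1, 3)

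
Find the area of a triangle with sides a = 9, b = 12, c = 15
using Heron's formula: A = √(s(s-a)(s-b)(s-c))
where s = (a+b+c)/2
s = (9+12+15)/2 = 18
A = √(18·9·6·3) = √2916 = 54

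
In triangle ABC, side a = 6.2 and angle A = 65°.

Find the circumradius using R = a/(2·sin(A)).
R = a/(2·sin(A)) = 6.2/(2·sin(65°))
R = 6.2/(2·0.906308) = 6.2/1.812616 = 3.42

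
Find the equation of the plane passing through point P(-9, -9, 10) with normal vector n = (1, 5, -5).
d = n·P = (1)(-9) + (5)(-9) + (-5)(10) = -104
Plane: x + 5y - 5z = -104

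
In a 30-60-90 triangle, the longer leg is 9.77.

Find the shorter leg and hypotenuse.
In a 30-60-90 triangle, sides are in ratio 1 : √3 : 2.
Long leg = short leg·√3  →  short leg = 9.77/√3 = 5.641
Hypotenuse = 2·(short leg) = 2·9.77/√3 = 11.28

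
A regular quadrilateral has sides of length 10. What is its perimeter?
Perimeter = number of sides * side length
Perimeter = 4 * 10
Perimeter = 40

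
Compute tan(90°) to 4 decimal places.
tan(90 degrees) = undefined
Decimal approximation: undefined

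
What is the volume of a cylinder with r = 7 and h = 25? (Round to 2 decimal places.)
Volume = pi * r² * h
Volume = pi * 7² * 25
Volume = pi * 49 * 25
Volume = pi * 1225
Volume = 3848.45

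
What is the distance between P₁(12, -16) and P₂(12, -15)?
Using the distance formula: d = sqrt((x₂-x₁)² + (y₂-y₁)²)
dx = 12 - 12 = 0
dy = (-15) - (-16) = 1
d = sqrt(0² + 1²) = sqrt(0 + 1) = sqrt(1) = 1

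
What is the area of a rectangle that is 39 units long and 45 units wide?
Area = length * width
Area = 39 * 45
Area = 1755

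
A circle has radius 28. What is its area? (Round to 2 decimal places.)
Area = pi * r²
Area = pi * 28²
Area = pi * 784
Area = 2463.01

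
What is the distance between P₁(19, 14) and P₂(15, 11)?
Using the distance formula: d = sqrt((x₂-x₁)² + (y₂-y₁)²)
dx = 15 - 19 = -4
dy = 11 - 14 = -3
d = sqrt((-4)² + (-3)²) = sqrt(16 + 9) = sqrt(25) = 5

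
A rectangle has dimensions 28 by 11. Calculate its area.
Area = length * width
Area = 28 * 11
Area = 308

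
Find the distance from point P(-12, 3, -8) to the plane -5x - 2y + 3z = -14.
d = |(-5)(-12) + (-2)(3) + 3(-8) - (-14)| / √((-5)² + (-2)² + 3²) = 44/√38 = 7.138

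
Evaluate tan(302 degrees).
tan(302 degrees) = -1.6003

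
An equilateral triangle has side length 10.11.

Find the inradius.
For an equilateral triangle, r = s/(2√3) where s is the side.
r = 10.11/(2√3) = 10.11/3.464102 = 2.919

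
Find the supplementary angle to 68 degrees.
Supplementary angles sum to 180 degrees.
Other angle = 180 - 68
Other angle = 112 degrees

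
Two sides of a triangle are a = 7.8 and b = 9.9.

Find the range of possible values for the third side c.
By the triangle inequality: |a - b| < c < a + b
|7.8 - 9.9| < c < 7.8 + 9.9
2.1 < c < 17.7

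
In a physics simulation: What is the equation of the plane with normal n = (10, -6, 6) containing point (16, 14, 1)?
d = n·P = (10)(16) + (-6)(14) + (6)(1) = 82
Plane: 10x - 6y + 6z = 82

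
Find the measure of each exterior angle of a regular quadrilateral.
Exterior angle of a regular n-gon = 360/n
Exterior angle = 360/4
Exterior angle = 90 degrees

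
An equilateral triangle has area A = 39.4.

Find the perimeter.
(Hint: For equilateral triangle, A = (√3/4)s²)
A = (√3/4)s²  →  s² = 4A/√3 = 4·39.4/√3 = 90.9904
s = 9.53889
Perimeter = 3s = 28.62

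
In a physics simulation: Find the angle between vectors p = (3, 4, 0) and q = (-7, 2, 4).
p·q = -13, |p|² = 25, |q|² = 69
cos θ = -13/√1725 ≈ -0.313
θ ≈ 108.2°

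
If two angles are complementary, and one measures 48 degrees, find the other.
Complementary angles sum to 90 degrees.
Other angle = 90 - 48
Other angle = 42 degrees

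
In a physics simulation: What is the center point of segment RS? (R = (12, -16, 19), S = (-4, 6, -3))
Midpoint = ((12-4)/2, (-16+6)/2, (19-3)/2) = (4, -5, 8)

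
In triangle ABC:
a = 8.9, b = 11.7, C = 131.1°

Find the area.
Using A = ½ab·sin(C):
A = ½·8.9·11.7·sin(131.1°) = ½·104.13·0.753563 = 39.23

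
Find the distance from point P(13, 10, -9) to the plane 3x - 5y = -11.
d = |3(13) + (-5)(10) + 0(-9) - (-11)| / √(3² + (-5)² + 0²) = 0/√34 = 0.0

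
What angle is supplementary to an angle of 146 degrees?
Supplementary angles sum to 180 degrees.
Other angle = 180 - 146
Other angle = 34 degrees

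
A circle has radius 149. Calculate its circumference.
Circumference = 2 * pi * r
Circumference = 2 * pi * 149
Circumference = 936.19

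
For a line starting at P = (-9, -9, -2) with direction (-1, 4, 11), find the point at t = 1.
P(1) = (-9 + (-1)(1), -9 + 4(1), -2 + 11(1)) = (-10, -5, 9)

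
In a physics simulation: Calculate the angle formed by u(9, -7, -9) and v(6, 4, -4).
u·v = 62, |u|² = 211, |v|² = 68
cos θ = 62/√14348 ≈ 0.5176
θ ≈ 58.83°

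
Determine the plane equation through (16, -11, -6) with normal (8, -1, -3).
d = n·P = (8)(16) + (-1)(-11) + (-3)(-6) = 157
Plane: 8x - y - 3z = 157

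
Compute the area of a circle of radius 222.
Area = pi * r²
Area = pi * 222²
Area = pi * 49284
Area = 154830.25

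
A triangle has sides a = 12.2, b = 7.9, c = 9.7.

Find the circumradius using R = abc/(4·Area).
s = (a+b+c)/2 = 14.9
Area = √(s(s-a)(s-b)(s-c)) = √(14.9·2.7·7·5.2) = 38.2671
R = abc/(4·Area) = (12.2·7.9·9.7)/(4·38.2671) = 934.886/153.0684 = 6.108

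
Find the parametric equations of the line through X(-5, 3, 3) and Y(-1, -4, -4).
Direction vector d = Y - X = (4, -7, -7)
x = -5 + 4t, y = 3 - 7t, z = 3 - 7t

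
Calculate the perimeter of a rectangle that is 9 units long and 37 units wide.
Perimeter = 2 * (length + width)
Perimeter = 2 * (9 + 37)
Perimeter = 2 * 46
Perimeter = 92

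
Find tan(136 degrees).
tan(136 degrees) = -0.9657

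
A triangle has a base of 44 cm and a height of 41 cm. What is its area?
Area = (1/2) * base * height
Area = (1/2) * 44 * 41
Area = 902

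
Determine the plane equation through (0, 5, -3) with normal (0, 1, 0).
d = n·P = (0)(0) + (1)(5) + (0)(-3) = 5
Plane: y = 5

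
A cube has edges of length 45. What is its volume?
Volume = s³
Volume = 45³
Volume = 91125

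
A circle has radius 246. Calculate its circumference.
Circumference = 2 * pi * r
Circumference = 2 * pi * 246
Circumference = 1545.66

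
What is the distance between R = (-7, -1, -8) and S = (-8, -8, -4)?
d = √[(-1)² + (-7)² + (4)²] = √66 = 8.124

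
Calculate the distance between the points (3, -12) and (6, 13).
Using the distance formula: d = sqrt((x₂-x₁)² + (y₂-y₁)²)
dx = 6 - 3 = 3
dy = 13 - (-12) = 25
d = sqrt(3² + 25²) = sqrt(9 + 625) = sqrt(634) = 25.18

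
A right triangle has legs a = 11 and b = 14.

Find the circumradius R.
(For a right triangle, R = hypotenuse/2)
Hypotenuse c = √(11² + 14²) = √317 = 17.8045
R = c/2 = 8.902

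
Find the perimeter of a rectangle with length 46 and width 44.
Perimeter = 2 * (length + width)
Perimeter = 2 * (46 + 44)
Perimeter = 2 * 90
Perimeter = 180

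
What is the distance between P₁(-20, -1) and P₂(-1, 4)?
Using the distance formula: d = sqrt((x₂-x₁)² + (y₂-y₁)²)
dx = (-1) - (-20) = 19
dy = 4 - (-1) = 5
d = sqrt(19² + 5²) = sqrt(361 + 25) = sqrt(386) = 19.65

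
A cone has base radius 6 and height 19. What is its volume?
Volume = (1/3) * pi * r² * h
Volume = (1/3) * pi * 6² * 19
Volume = (1/3) * pi * 36 * 19
Volume = (1/3) * pi * 684
Volume = 716.28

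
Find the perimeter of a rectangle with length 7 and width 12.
Perimeter = 2 * (length + width)
Perimeter = 2 * (7 + 12)
Perimeter = 2 * 19
Perimeter = 38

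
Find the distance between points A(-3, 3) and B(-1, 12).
Using the distance formula: d = sqrt((x₂-x₁)² + (y₂-y₁)²)
dx = (-1) - (-3) = 2
dy = 12 - 3 = 9
d = sqrt(2² + 9²) = sqrt(4 + 81) = sqrt(85) = 9.22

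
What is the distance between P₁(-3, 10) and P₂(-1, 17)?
Using the distance formula: d = sqrt((x₂-x₁)² + (y₂-y₁)²)
dx = (-1) - (-3) = 2
dy = 17 - 10 = 7
d = sqrt(2² + 7²) = sqrt(4 + 49) = sqrt(53) = 7.28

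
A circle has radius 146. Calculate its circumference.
Circumference = 2 * pi * r
Circumference = 2 * pi * 146
Circumference = 917.35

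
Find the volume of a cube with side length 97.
Volume = s³
Volume = 97³
Volume = 912673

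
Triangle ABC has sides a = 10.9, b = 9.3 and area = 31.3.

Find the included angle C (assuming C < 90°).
Area = ½ab·sin(C)  →  sin(C) = 2·Area/(ab)
sin(C) = 2·31.3/(10.9·9.3) = 0.617540
C = arcsin(0.617540) = 38.14°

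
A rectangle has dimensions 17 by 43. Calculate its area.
Area = length * width
Area = 17 * 43
Area = 731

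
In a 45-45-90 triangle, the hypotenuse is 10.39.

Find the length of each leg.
In a 45-45-90 triangle, hypotenuse = leg·√2  →  leg = hypotenuse/√2
leg = 10.39/√2 = 7.347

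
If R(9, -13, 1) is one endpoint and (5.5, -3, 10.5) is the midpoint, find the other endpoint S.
S = (2×5.5 - 9, 2×(-3) - (-13), 2×10.5 - 1) = (2, 7, 20)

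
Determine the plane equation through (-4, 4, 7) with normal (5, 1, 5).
d = n·P = (5)(-4) + (1)(4) + (5)(7) = 19
Plane: 5x + y + 5z = 19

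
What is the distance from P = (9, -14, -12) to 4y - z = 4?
d = |0(9) + 4(-14) + (-1)(-12) - (4)| / √(0² + 4² + (-1)²) = 48/√17 = 11.64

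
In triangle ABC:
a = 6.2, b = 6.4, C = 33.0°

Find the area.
Using A = ½ab·sin(C):
A = ½·6.2·6.4·sin(33.0°) = ½·39.68·0.544639 = 10.81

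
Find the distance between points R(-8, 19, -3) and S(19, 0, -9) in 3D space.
d = √[(27)² + (-19)² + (-6)²] = √1126 = 33.56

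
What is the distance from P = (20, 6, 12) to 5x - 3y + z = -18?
d = |5(20) + (-3)(6) + 1(12) - (-18)| / √(5² + (-3)² + 1²) = 112/√35 = 18.93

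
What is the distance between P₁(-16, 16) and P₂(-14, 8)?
Using the distance formula: d = sqrt((x₂-x₁)² + (y₂-y₁)²)
dx = (-14) - (-16) = 2
dy = 8 - 16 = -8
d = sqrt(2² + (-8)²) = sqrt(4 + 64) = sqrt(68) = 8.25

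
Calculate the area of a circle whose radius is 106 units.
Area = pi * r²
Area = pi * 106²
Area = pi * 11236
Area = 35298.94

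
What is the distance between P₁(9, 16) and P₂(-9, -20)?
Using the distance formula: d = sqrt((x₂-x₁)² + (y₂-y₁)²)
dx = (-9) - 9 = -18
dy = (-20) - 16 = -36
d = sqrt((-18)² + (-36)²) = sqrt(324 + 1296) = sqrt(1620) = 40.25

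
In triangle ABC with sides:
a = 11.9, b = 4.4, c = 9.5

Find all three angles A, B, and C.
By the law of cosines:
cos(A) = (b² + c² - a²)/(2bc) = -0.382775  →  A = 112.5°
cos(B) = (a² + c² - b²)/(2ac) = 0.939850  →  B = 19.97°
cos(C) = (a² + b² - c²)/(2ab) = 0.675325  →  C = 47.52°
Check: A + B + C = 180.0° ✓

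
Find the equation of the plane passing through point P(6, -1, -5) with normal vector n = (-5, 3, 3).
d = n·P = (-5)(6) + (3)(-1) + (3)(-5) = -48
Plane: -5x + 3y + 3z = -48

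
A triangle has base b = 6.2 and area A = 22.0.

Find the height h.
A = ½bh  →  h = 2A/b
h = 2·22.0/6.2 = 7.097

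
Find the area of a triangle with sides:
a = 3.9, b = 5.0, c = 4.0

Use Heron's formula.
s = (a+b+c)/2 = (3.9+5.0+4.0)/2 = 6.45
A = √(s(s-a)(s-b)(s-c)) = √(6.45·2.55·1.45·2.45)
A = √58.4297 = 7.644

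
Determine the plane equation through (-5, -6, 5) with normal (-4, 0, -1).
d = n·P = (-4)(-5) + (0)(-6) + (-1)(5) = 15
Plane: -4x - z = 15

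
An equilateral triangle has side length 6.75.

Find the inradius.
For an equilateral triangle, r = s/(2√3) where s is the side.
r = 6.75/(2√3) = 6.75/3.464102 = 1.949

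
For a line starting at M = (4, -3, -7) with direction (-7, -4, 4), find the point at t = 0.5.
P(0.5) = (4 + (-7)(0.5), -3 + (-4)(0.5), -7 + 4(0.5)) = (0.5, -5, -5)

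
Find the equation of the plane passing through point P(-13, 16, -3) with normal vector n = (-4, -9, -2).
d = n·P = (-4)(-13) + (-9)(16) + (-2)(-3) = -86
Plane: -4x - 9y - 2z = -86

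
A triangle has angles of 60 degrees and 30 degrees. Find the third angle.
Sum of angles in a triangle = 180 degrees
Third angle = 180 - 60 - 30
Third angle = 90 degrees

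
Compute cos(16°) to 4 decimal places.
cos(16 degrees) = 0.9613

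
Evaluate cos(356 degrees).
cos(356 degrees) = 0.9976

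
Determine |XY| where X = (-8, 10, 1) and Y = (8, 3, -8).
d = √[(16)² + (-7)² + (-9)²] = √386 = 19.65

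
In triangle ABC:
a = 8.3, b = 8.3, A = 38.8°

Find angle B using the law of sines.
sin(B)/b = sin(A)/a
sin(B) = b·sin(A)/a = 8.3·sin(38.8°)/8.3 = 0.626604
B = arcsin(0.626604) = 38.8°  (b ≤ a, so B ≤ A and the acute solution is unique)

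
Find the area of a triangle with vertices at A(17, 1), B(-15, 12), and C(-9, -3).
Using the coordinate formula: Area = (1/2)|x₁(y₂-y₃) + x₂(y₃-y₁) + x₃(y₁-y₂)|
Area = (1/2)|17(12-(-3)) + (-15)((-3)-1) + (-9)(1-12)|
Area = (1/2)|17*15 + (-15)*(-4) + (-9)*(-11)|
Area = (1/2)|255 + 60 + 99|
Area = (1/2)*414 = 207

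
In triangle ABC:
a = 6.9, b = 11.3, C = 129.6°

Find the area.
Using A = ½ab·sin(C):
A = ½·6.9·11.3·sin(129.6°) = ½·77.97·0.770513 = 30.04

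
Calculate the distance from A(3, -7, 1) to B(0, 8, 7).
d = √[(-3)² + (15)² + (6)²] = √270 = 16.43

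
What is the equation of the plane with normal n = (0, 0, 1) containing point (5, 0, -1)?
d = n·P = (0)(5) + (0)(0) + (1)(-1) = -1
Plane: z = -1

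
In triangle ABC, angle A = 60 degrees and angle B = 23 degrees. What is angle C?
Sum of angles in a triangle = 180 degrees
Third angle = 180 - 60 - 23
Third angle = 97 degrees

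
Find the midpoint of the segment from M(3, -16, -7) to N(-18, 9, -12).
Midpoint = ((3-18)/2, (-16+9)/2, (-7-12)/2) = (-7.5, -3.5, -9.5)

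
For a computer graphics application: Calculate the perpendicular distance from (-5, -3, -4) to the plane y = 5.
d = |0(-5) + 1(-3) + 0(-4) - (5)| / √(0² + 1² + 0²) = 8/√1 = 8.0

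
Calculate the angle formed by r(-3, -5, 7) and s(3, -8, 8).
r·s = 87, |r|² = 83, |s|² = 137
cos θ = 87/√11371 ≈ 0.8159
θ ≈ 35.33°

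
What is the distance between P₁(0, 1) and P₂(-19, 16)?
Using the distance formula: d = sqrt((x₂-x₁)² + (y₂-y₁)²)
dx = (-19) - 0 = -19
dy = 16 - 1 = 15
d = sqrt((-19)² + 15²) = sqrt(361 + 225) = sqrt(586) = 24.21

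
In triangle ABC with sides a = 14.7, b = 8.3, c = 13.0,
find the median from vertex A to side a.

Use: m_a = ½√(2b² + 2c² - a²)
m_a = ½√(2·8.3² + 2·13.0² - 14.7²)
m_a = ½√(137.78 + 338 - 216.09) = ½√259.69 = 8.057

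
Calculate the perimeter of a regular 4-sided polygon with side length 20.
Perimeter = number of sides * side length
Perimeter = 4 * 20
Perimeter = 80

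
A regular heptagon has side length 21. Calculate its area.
For a regular 7-gon with side length s = 21:
Apothem a = s / (2*tan(pi/7)) = 21 / (2*tan(pi/7)) ≈ 21.8035
Perimeter P = 7 * 21 = 147
Area = (1/2) * P * a = (1/2) * 147 * 21.8035 = 1602.56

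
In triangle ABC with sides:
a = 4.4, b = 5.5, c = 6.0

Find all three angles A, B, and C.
By the law of cosines:
cos(A) = (b² + c² - a²)/(2bc) = 0.710455  →  A = 44.73°
cos(B) = (a² + c² - b²)/(2ac) = 0.475568  →  B = 61.6°
cos(C) = (a² + b² - c²)/(2ab) = 0.281198  →  C = 73.67°
Check: A + B + C = 180.0° ✓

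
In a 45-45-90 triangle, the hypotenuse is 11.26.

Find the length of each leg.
In a 45-45-90 triangle, hypotenuse = leg·√2  →  leg = hypotenuse/√2
leg = 11.26/√2 = 7.962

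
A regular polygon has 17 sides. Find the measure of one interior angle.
Interior angle of a regular n-gon = (n-2)*180/n
Interior angle = (17-2)*180/17
Interior angle = 15*180/17
Interior angle = 2700/17
Interior angle = 158.82 degrees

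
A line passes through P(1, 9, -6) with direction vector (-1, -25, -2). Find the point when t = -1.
P(-1) = (1 + (-1)(-1), 9 + (-25)(-1), -6 + (-2)(-1)) = (2, 34, -4)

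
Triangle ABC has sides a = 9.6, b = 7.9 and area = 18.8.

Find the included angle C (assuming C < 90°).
Area = ½ab·sin(C)  →  sin(C) = 2·Area/(ab)
sin(C) = 2·18.8/(9.6·7.9) = 0.495781
C = arcsin(0.495781) = 29.72°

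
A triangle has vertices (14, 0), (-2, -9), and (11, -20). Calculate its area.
Using the coordinate formula: Area = (1/2)|x₁(y₂-y₃) + x₂(y₃-y₁) + x₃(y₁-y₂)|
Area = (1/2)|14((-9)-(-20)) + (-2)((-20)-0) + 11(0-(-9))|
Area = (1/2)|14*11 + (-2)*(-20) + 11*9|
Area = (1/2)|154 + 40 + 99|
Area = (1/2)*293 = 146.50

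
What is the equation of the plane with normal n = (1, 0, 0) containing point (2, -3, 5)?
d = n·P = (1)(2) + (0)(-3) + (0)(5) = 2
Plane: x = 2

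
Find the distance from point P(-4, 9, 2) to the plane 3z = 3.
d = |0(-4) + 0(9) + 3(2) - (3)| / √(0² + 0² + 3²) = 3/√9 = 1.0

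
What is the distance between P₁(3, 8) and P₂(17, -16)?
Using the distance formula: d = sqrt((x₂-x₁)² + (y₂-y₁)²)
dx = 17 - 3 = 14
dy = (-16) - 8 = -24
d = sqrt(14² + (-24)²) = sqrt(196 + 576) = sqrt(772) = 27.78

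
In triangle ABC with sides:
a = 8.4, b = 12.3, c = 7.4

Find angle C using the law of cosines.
cos(C) = (a² + b² - c²)/(2ab)
cos(C) = (8.4² + 12.3² - 7.4²)/(2·8.4·12.3) = 167.09/206.64 = 0.808604
C = arccos(0.808604) = 36.04°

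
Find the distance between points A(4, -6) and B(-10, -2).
Using the distance formula: d = sqrt((x₂-x₁)² + (y₂-y₁)²)
dx = (-10) - 4 = -14
dy = (-2) - (-6) = 4
d = sqrt((-14)² + 4²) = sqrt(196 + 16) = sqrt(212) = 14.56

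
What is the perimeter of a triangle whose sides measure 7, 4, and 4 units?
Perimeter = sum of all sides
Perimeter = 7 + 4 + 4
Perimeter = 15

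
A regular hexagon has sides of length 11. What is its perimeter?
Perimeter = number of sides * side length
Perimeter = 6 * 11
Perimeter = 66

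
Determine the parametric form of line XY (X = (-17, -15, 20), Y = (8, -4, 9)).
Direction vector d = Y - X = (25, 11, -11)
x = -17 + 25t, y = -15 + 11t, z = 20 - 11t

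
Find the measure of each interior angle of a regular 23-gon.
Interior angle of a regular n-gon = (n-2)*180/n
Interior angle = (23-2)*180/23
Interior angle = 21*180/23
Interior angle = 3780/23
Interior angle = 164.35 degrees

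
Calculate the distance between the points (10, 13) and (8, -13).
Using the distance formula: d = sqrt((x₂-x₁)² + (y₂-y₁)²)
dx = 8 - 10 = -2
dy = (-13) - 13 = -26
d = sqrt((-2)² + (-26)²) = sqrt(4 + 676) = sqrt(680) = 26.08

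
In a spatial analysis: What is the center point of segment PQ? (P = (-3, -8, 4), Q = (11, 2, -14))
Midpoint = ((-3+11)/2, (-8+2)/2, (4-14)/2) = (4, -3, -5)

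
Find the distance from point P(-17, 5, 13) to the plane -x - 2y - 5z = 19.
d = |(-1)(-17) + (-2)(5) + (-5)(13) - (19)| / √((-1)² + (-2)² + (-5)²) = 77/√30 = 14.06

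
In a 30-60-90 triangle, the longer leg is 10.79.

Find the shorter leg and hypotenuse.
In a 30-60-90 triangle, sides are in ratio 1 : √3 : 2.
Long leg = short leg·√3  →  short leg = 10.79/√3 = 6.23
Hypotenuse = 2·(short leg) = 2·10.79/√3 = 12.46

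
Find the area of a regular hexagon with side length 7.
For a regular 6-gon with side length s = 7:
Apothem a = s / (2*tan(pi/6)) = 7 / (2*tan(pi/6)) ≈ 6.0622
Perimeter P = 6 * 7 = 42
Area = (1/2) * P * a = (1/2) * 42 * 6.0622 = 127.31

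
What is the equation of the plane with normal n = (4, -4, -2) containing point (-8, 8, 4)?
d = n·P = (4)(-8) + (-4)(8) + (-2)(4) = -72
Plane: 4x - 4y - 2z = -72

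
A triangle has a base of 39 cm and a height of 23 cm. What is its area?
Area = (1/2) * base * height
Area = (1/2) * 39 * 23
Area = 448.50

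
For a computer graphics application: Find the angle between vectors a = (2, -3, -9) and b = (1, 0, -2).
a·b = 20, |a|² = 94, |b|² = 5
cos θ = 20/√470 ≈ 0.9225
θ ≈ 22.7°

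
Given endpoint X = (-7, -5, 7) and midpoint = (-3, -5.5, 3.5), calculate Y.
Y = (2×(-3) - (-7), 2×(-5.5) - (-5), 2×3.5 - 7) = (1, -6, 0)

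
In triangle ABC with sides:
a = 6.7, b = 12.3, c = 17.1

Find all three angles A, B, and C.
By the law of cosines:
cos(A) = (b² + c² - a²)/(2bc) = 0.948058  →  A = 18.55°
cos(B) = (a² + c² - b²)/(2ac) = 0.811774  →  B = 35.73°
cos(C) = (a² + b² - c²)/(2ab) = -0.583849  →  C = 125.7°
Check: A + B + C = 180.0° ✓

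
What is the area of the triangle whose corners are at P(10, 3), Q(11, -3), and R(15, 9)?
Using the coordinate formula: Area = (1/2)|x₁(y₂-y₃) + x₂(y₃-y₁) + x₃(y₁-y₂)|
Area = (1/2)|10((-3)-9) + 11(9-3) + 15(3-(-3))|
Area = (1/2)|10*(-12) + 11*6 + 15*6|
Area = (1/2)|(-120) + 66 + 90|
Area = (1/2)*36 = 18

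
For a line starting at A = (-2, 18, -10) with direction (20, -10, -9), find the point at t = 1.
P(1) = (-2 + 20(1), 18 + (-10)(1), -10 + (-9)(1)) = (18, 8, -19)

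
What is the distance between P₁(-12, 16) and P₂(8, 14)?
Using the distance formula: d = sqrt((x₂-x₁)² + (y₂-y₁)²)
dx = 8 - (-12) = 20
dy = 14 - 16 = -2
d = sqrt(20² + (-2)²) = sqrt(400 + 4) = sqrt(404) = 20.10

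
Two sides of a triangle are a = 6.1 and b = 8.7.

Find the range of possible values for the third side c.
By the triangle inequality: |a - b| < c < a + b
|6.1 - 8.7| < c < 6.1 + 8.7
2.6 < c < 14.8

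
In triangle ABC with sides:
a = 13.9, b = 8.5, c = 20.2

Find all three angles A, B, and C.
By the law of cosines:
cos(A) = (b² + c² - a²)/(2bc) = 0.835993  →  A = 33.28°
cos(B) = (a² + c² - b²)/(2ac) = 0.942019  →  B = 19.61°
cos(C) = (a² + b² - c²)/(2ab) = -0.603386  →  C = 127.1°
Check: A + B + C = 180.0° ✓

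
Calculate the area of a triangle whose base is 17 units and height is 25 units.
Area = (1/2) * base * height
Area = (1/2) * 17 * 25
Area = 212.50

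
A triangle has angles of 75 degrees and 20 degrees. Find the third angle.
Sum of angles in a triangle = 180 degrees
Third angle = 180 - 75 - 20
Third angle = 85 degrees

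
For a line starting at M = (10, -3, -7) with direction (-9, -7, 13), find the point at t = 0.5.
P(0.5) = (10 + (-9)(0.5), -3 + (-7)(0.5), -7 + 13(0.5)) = (5.5, -6.5, -0.5)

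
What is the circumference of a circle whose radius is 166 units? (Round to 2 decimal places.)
Circumference = 2 * pi * r
Circumference = 2 * pi * 166
Circumference = 1043.01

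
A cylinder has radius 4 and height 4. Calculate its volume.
Volume = pi * r² * h
Volume = pi * 4² * 4
Volume = pi * 16 * 4
Volume = pi * 64
Volume = 201.06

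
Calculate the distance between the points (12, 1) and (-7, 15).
Using the distance formula: d = sqrt((x₂-x₁)² + (y₂-y₁)²)
dx = (-7) - 12 = -19
dy = 15 - 1 = 14
d = sqrt((-19)² + 14²) = sqrt(361 + 196) = sqrt(557) = 23.60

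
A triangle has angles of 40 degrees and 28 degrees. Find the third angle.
Sum of angles in a triangle = 180 degrees
Third angle = 180 - 40 - 28
Third angle = 112 degrees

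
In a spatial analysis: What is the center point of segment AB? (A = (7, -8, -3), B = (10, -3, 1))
Midpoint = ((7+10)/2, (-8-3)/2, (-3+1)/2) = (8.5, -5.5, -1)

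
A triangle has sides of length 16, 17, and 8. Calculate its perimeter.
Perimeter = sum of all sides
Perimeter = 16 + 17 + 8
Perimeter = 41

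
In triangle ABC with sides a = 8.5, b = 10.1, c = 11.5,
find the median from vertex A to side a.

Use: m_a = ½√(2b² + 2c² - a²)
m_a = ½√(2·10.1² + 2·11.5² - 8.5²)
m_a = ½√(204.02 + 264.5 - 72.25) = ½√396.27 = 9.953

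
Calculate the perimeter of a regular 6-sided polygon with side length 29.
Perimeter = number of sides * side length
Perimeter = 6 * 29
Perimeter = 174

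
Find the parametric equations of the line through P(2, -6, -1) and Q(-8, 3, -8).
Direction vector d = Q - P = (-10, 9, -7)
x = 2 - 10t, y = -6 + 9t, z = -1 - 7t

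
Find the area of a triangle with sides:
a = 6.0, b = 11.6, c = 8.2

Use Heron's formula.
s = (a+b+c)/2 = (6.0+11.6+8.2)/2 = 12.9
A = √(s(s-a)(s-b)(s-c)) = √(12.9·6.9·1.3·4.7)
A = √543.851 = 23.32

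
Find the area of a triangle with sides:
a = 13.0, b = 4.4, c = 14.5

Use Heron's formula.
s = (a+b+c)/2 = (13.0+4.4+14.5)/2 = 15.95
A = √(s(s-a)(s-b)(s-c)) = √(15.95·2.95·11.55·1.45)
A = √788.012 = 28.07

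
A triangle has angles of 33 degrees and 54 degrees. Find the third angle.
Sum of angles in a triangle = 180 degrees
Third angle = 180 - 33 - 54
Third angle = 93 degrees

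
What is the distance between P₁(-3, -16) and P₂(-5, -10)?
Using the distance formula: d = sqrt((x₂-x₁)² + (y₂-y₁)²)
dx = (-5) - (-3) = -2
dy = (-10) - (-16) = 6
d = sqrt((-2)² + 6²) = sqrt(4 + 36) = sqrt(40) = 6.32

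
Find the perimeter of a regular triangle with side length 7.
Perimeter = number of sides * side length
Perimeter = 3 * 7
Perimeter = 21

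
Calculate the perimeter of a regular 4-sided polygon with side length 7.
Perimeter = number of sides * side length
Perimeter = 4 * 7
Perimeter = 28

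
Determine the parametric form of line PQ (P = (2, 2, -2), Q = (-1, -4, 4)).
Direction vector d = Q - P = (-3, -6, 6)
x = 2 - 3t, y = 2 - 6t, z = -2 + 6t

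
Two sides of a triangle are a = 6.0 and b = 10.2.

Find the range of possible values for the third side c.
By the triangle inequality: |a - b| < c < a + b
|6.0 - 10.2| < c < 6.0 + 10.2
4.2 < c < 16.2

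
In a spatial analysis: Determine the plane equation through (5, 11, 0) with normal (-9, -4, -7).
d = n·P = (-9)(5) + (-4)(11) + (-7)(0) = -89
Plane: -9x - 4y - 7z = -89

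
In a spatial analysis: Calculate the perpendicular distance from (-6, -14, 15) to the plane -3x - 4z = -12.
d = |(-3)(-6) + 0(-14) + (-4)(15) - (-12)| / √((-3)² + 0² + (-4)²) = 30/√25 = 6.0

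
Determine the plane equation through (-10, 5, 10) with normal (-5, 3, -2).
d = n·P = (-5)(-10) + (3)(5) + (-2)(10) = 45
Plane: -5x + 3y - 2z = 45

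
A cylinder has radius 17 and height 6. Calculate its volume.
Volume = pi * r² * h
Volume = pi * 17² * 6
Volume = pi * 289 * 6
Volume = pi * 1734
Volume = 5447.52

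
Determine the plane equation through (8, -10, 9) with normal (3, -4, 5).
d = n·P = (3)(8) + (-4)(-10) + (5)(9) = 109
Plane: 3x - 4y + 5z = 109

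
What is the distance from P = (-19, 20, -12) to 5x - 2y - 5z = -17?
d = |5(-19) + (-2)(20) + (-5)(-12) - (-17)| / √(5² + (-2)² + (-5)²) = 58/√54 = 7.893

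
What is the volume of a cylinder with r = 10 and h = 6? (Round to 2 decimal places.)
Volume = pi * r² * h
Volume = pi * 10² * 6
Volume = pi * 100 * 6
Volume = pi * 600
Volume = 1884.96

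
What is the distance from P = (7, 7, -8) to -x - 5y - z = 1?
d = |(-1)(7) + (-5)(7) + (-1)(-8) - (1)| / √((-1)² + (-5)² + (-1)²) = 35/√27 = 6.736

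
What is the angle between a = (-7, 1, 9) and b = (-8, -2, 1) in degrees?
a·b = 63, |a|² = 131, |b|² = 69
cos θ = 63/√9039 ≈ 0.6626
θ ≈ 48.5°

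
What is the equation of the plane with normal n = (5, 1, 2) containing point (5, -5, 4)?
d = n·P = (5)(5) + (1)(-5) + (2)(4) = 28
Plane: 5x + y + 2z = 28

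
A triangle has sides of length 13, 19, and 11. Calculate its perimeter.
Perimeter = sum of all sides
Perimeter = 13 + 19 + 11
Perimeter = 43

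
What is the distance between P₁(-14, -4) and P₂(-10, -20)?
Using the distance formula: d = sqrt((x₂-x₁)² + (y₂-y₁)²)
dx = (-10) - (-14) = 4
dy = (-20) - (-4) = -16
d = sqrt(4² + (-16)²) = sqrt(16 + 256) = sqrt(272) = 16.49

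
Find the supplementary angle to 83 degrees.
Supplementary angles sum to 180 degrees.
Other angle = 180 - 83
Other angle = 97 degrees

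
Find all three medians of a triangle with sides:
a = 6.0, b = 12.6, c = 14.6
Using m_x = ½√(2y² + 2z² - x²):
m_a = ½√(2·12.6² + 2·14.6² - 6.0²) = ½√707.84 = 13.3
m_b = ½√(2·6.0² + 2·14.6² - 12.6²) = ½√339.56 = 9.214
m_c = ½√(2·6.0² + 2·12.6² - 14.6²) = ½√176.36 = 6.64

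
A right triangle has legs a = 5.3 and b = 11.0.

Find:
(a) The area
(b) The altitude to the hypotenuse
(a) Area = ½ab = ½·5.3·11.0 = 29.15
(b) Hypotenuse c = √(5.3² + 11.0²) = √149.09 = 12.2102
    Area = ½·c·h_c  →  h_c = 2·Area/c = 2·29.15/12.2102 = 4.775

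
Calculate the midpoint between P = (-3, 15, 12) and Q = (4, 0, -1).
Midpoint = ((-3+4)/2, (15+0)/2, (12-1)/2) = (0.5, 7.5, 5.5)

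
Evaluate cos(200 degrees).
cos(200 degrees) = -0.9397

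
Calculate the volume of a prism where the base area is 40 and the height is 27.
Volume = base area * height
Volume = 40 * 27
Volume = 1080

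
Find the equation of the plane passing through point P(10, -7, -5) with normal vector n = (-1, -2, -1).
d = n·P = (-1)(10) + (-2)(-7) + (-1)(-5) = 9
Plane: -x - 2y - z = 9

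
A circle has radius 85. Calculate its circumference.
Circumference = 2 * pi * r
Circumference = 2 * pi * 85
Circumference = 534.07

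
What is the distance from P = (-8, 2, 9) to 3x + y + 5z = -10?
d = |3(-8) + 1(2) + 5(9) - (-10)| / √(3² + 1² + 5²) = 33/√35 = 5.578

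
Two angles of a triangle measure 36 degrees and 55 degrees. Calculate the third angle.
Sum of angles in a triangle = 180 degrees
Third angle = 180 - 36 - 55
Third angle = 89 degrees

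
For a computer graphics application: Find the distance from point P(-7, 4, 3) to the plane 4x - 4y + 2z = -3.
d = |4(-7) + (-4)(4) + 2(3) - (-3)| / √(4² + (-4)² + 2²) = 35/√36 = 5.833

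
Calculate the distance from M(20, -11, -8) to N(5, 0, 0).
d = √[(-15)² + (11)² + (8)²] = √410 = 20.25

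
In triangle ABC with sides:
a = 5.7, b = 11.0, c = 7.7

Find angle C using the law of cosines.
cos(C) = (a² + b² - c²)/(2ab)
cos(C) = (5.7² + 11.0² - 7.7²)/(2·5.7·11.0) = 94.2/125.4 = 0.751196
C = arccos(0.751196) = 41.31°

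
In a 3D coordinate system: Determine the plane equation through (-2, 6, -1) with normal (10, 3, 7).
d = n·P = (10)(-2) + (3)(6) + (7)(-1) = -9
Plane: 10x + 3y + 7z = -9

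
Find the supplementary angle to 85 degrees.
Supplementary angles sum to 180 degrees.
Other angle = 180 - 85
Other angle = 95 degrees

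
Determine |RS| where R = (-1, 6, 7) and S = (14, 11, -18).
d = √[(15)² + (5)² + (-25)²] = √875 = 29.58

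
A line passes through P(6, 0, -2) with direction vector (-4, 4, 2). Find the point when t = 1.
P(1) = (6 + (-4)(1), 0 + 4(1), -2 + 2(1)) = (2, 4, 0)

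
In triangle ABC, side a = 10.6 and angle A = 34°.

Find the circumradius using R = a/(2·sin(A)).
R = a/(2·sin(A)) = 10.6/(2·sin(34°))
R = 10.6/(2·0.559193) = 10.6/1.118386 = 9.478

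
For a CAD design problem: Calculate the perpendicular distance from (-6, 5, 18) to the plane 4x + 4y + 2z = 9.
d = |4(-6) + 4(5) + 2(18) - (9)| / √(4² + 4² + 2²) = 23/√36 = 3.833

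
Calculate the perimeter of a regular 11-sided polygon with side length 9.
Perimeter = number of sides * side length
Perimeter = 11 * 9
Perimeter = 99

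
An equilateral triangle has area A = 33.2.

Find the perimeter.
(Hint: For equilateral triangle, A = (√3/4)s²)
A = (√3/4)s²  →  s² = 4A/√3 = 4·33.2/√3 = 76.6721
s = 8.75626
Perimeter = 3s = 26.27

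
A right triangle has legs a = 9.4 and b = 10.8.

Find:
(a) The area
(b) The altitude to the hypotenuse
(a) Area = ½ab = ½·9.4·10.8 = 50.76
(b) Hypotenuse c = √(9.4² + 10.8²) = √205 = 14.3178
    Area = ½·c·h_c  →  h_c = 2·Area/c = 2·50.76/14.3178 = 7.09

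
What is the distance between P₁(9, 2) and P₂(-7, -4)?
Using the distance formula: d = sqrt((x₂-x₁)² + (y₂-y₁)²)
dx = (-7) - 9 = -16
dy = (-4) - 2 = -6
d = sqrt((-16)² + (-6)²) = sqrt(256 + 36) = sqrt(292) = 17.09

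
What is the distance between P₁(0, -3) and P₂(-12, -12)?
Using the distance formula: d = sqrt((x₂-x₁)² + (y₂-y₁)²)
dx = (-12) - 0 = -12
dy = (-12) - (-3) = -9
d = sqrt((-12)² + (-9)²) = sqrt(144 + 81) = sqrt(225) = 15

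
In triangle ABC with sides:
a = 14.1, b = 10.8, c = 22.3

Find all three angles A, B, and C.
By the law of cosines:
cos(A) = (b² + c² - a²)/(2bc) = 0.861817  →  A = 30.48°
cos(B) = (a² + c² - b²)/(2ac) = 0.921445  →  B = 22.86°
cos(C) = (a² + b² - c²)/(2ab) = -0.597058  →  C = 126.7°
Check: A + B + C = 180.0° ✓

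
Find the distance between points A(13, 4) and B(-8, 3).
Using the distance formula: d = sqrt((x₂-x₁)² + (y₂-y₁)²)
dx = (-8) - 13 = -21
dy = 3 - 4 = -1
d = sqrt((-21)² + (-1)²) = sqrt(441 + 1) = sqrt(442) = 21.02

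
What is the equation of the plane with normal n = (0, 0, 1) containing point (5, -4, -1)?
d = n·P = (0)(5) + (0)(-4) + (1)(-1) = -1
Plane: z = -1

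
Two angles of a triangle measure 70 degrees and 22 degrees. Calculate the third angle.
Sum of angles in a triangle = 180 degrees
Third angle = 180 - 70 - 22
Third angle = 88 degrees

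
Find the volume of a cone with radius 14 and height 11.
Volume = (1/3) * pi * r² * h
Volume = (1/3) * pi * 14² * 11
Volume = (1/3) * pi * 196 * 11
Volume = (1/3) * pi * 2156
Volume = 2257.76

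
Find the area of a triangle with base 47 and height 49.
Area = (1/2) * base * height
Area = (1/2) * 47 * 49
Area = 1151.50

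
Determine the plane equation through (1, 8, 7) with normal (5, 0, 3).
d = n·P = (5)(1) + (0)(8) + (3)(7) = 26
Plane: 5x + 3z = 26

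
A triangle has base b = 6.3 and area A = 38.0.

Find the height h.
A = ½bh  →  h = 2A/b
h = 2·38.0/6.3 = 12.06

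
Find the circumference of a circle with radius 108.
Circumference = 2 * pi * r
Circumference = 2 * pi * 108
Circumference = 678.58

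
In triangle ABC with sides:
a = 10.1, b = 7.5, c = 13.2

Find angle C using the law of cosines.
cos(C) = (a² + b² - c²)/(2ab)
cos(C) = (10.1² + 7.5² - 13.2²)/(2·10.1·7.5) = -15.98/151.5 = -0.105479
C = arccos(-0.105479) = 96.05°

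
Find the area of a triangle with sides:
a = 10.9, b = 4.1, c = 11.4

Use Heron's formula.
s = (a+b+c)/2 = (10.9+4.1+11.4)/2 = 13.2
A = √(s(s-a)(s-b)(s-c)) = √(13.2·2.3·9.1·1.8)
A = √497.297 = 22.3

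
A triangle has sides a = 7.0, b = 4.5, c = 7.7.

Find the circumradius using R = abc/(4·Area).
s = (a+b+c)/2 = 9.6
Area = √(s(s-a)(s-b)(s-c)) = √(9.6·2.6·5.1·1.9) = 15.5519
R = abc/(4·Area) = (7.0·4.5·7.7)/(4·15.5519) = 242.55/62.2076 = 3.899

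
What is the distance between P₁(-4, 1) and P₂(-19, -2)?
Using the distance formula: d = sqrt((x₂-x₁)² + (y₂-y₁)²)
dx = (-19) - (-4) = -15
dy = (-2) - 1 = -3
d = sqrt((-15)² + (-3)²) = sqrt(225 + 9) = sqrt(234) = 15.30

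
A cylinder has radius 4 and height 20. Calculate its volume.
Volume = pi * r² * h
Volume = pi * 4² * 20
Volume = pi * 16 * 20
Volume = pi * 320
Volume = 1005.31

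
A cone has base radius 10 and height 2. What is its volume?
Volume = (1/3) * pi * r² * h
Volume = (1/3) * pi * 10² * 2
Volume = (1/3) * pi * 100 * 2
Volume = (1/3) * pi * 200
Volume = 209.44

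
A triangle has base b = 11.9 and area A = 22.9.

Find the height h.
A = ½bh  →  h = 2A/b
h = 2·22.9/11.9 = 3.849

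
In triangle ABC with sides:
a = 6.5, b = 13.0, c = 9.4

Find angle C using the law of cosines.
cos(C) = (a² + b² - c²)/(2ab)
cos(C) = (6.5² + 13.0² - 9.4²)/(2·6.5·13.0) = 122.89/169 = 0.727160
C = arccos(0.727160) = 43.35°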